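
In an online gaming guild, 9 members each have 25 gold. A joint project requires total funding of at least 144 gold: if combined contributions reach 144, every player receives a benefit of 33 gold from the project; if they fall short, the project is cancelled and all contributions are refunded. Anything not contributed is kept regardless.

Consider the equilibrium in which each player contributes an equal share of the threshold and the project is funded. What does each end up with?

42 gold

Equal share of the threshold: 144/9 = 16.
At this profile no one gains by cutting their contribution: any cut drops the total below 144, the project is cancelled, contributions are refunded, and the deviator ends with 25, which is less than 25 − 16 + 33 = 42. Contributing more than 16 just wastes the excess. So contributing exactly 16 is a best response.
Each player's payoff: 25 − 16 + 33 = 42.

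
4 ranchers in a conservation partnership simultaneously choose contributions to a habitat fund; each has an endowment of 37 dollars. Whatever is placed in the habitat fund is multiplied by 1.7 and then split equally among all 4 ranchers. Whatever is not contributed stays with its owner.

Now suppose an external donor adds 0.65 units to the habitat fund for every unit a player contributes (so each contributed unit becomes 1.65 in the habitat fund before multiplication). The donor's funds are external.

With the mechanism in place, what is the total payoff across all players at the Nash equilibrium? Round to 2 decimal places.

148.00 dollars

With the mechanism, a contributed unit returns 1.7 × 1.65 / 4 = 0.7013 per unit of net cost — still below 1 — so contributing 0 remains dominant for every player.
Everyone keeps their endowment and the group total is 4 × 37 = 148.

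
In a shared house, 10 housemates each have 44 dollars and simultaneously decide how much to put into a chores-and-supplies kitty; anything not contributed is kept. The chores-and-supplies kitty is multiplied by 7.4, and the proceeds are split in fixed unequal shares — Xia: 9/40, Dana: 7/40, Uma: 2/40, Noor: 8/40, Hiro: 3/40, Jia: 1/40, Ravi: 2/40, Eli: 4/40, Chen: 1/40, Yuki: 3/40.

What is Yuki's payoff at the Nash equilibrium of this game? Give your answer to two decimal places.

Player j's private return per contributed unit is 7.4 × (j's share). Contributing is weakly dominant for j when that share is at least 1/7.4 = 0.1351, and contributing 0 is dominant otherwise.
Xia, Dana and Noor are above the threshold, contributing 44 each; the remaining 7 contribute 0. Total contributed: 132.
Yuki keeps 44 and receives 7.4 × 132 × 3/40 = 73.26 from the chores-and-supplies kitty, for a payoff of 117.26.

117.26 dollars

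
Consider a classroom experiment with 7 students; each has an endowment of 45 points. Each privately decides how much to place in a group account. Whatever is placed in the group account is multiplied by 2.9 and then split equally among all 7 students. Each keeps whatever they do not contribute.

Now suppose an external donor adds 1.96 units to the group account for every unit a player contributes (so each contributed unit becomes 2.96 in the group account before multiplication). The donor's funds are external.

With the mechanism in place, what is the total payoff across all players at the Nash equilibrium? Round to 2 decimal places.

With the mechanism, a contributed unit returns 2.9 × 2.96 / 7 = 1.2263 per unit of net cost to the contributor — now above 1 — so contributing fully is weakly dominant for every player.
At the Nash equilibrium everyone contributes 45. Group total payoff = 2.9 × 2.96 × 315 = 2703.96.

2703.96 points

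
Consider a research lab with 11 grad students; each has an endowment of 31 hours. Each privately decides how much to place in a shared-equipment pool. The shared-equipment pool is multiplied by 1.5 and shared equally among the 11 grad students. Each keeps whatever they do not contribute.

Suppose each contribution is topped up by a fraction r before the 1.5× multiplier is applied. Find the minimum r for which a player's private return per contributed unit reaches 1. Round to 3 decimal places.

With matching at rate r, one contributed unit becomes (1 + r) in the shared-equipment pool and returns 1.5 × (1 + r) / 11 to the contributor.
Setting this equal to 1: 1 + r = 11/1.5 = 7.3333.
So the minimum matching rate is r = 7.3333 − 1 = 6.333.

6.333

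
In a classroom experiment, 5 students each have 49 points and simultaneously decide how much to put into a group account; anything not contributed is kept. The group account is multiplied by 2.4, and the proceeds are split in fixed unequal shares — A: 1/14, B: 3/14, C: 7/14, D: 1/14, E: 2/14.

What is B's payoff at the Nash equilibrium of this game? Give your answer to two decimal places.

74.20 points

A player with share s gets back 2.4·s per unit contributed, so full contribution is dominant for anyone with s > 1/2.4 = 0.4167 and zero contribution is dominant for anyone below.
The only share above 0.4167 is C's 7/14, contributing 49; the remaining 4 contribute 0. Total contributed: 49.
B keeps 49 and receives 2.4 × 49 × 3/14 = 25.20 from the group account, for a payoff of 74.20.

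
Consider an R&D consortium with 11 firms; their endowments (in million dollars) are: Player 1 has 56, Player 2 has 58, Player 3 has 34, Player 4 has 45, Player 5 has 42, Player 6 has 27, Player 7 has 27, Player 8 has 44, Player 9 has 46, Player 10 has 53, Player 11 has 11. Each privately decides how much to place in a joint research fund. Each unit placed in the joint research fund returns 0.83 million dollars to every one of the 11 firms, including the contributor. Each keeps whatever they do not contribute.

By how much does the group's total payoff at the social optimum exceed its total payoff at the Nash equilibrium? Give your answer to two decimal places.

The private return per contributed unit is 0.83 < 1 for everyone, so the Nash equilibrium is zero contribution and the group total is Σ E_j = 56 + 58 + 34 + 45 + 42 + 27 + 27 + 44 + 46 + 53 + 11 = 443.
Each contributed unit returns 9.130 to the group, so the social optimum is full contribution by everyone: group total = 9.130 × 443 = 4044.59.
Efficiency loss = (9.130 − 1) × 443 = 3601.59.

3601.59 million dollars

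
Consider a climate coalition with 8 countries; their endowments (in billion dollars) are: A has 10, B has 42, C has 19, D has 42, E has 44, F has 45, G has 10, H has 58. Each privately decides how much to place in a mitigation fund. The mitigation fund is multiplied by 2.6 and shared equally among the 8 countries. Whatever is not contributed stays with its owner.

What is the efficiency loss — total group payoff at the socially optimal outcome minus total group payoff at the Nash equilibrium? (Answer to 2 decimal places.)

432.00 billion dollars

The private return per contributed unit is 2.6/8 = 0.3250 < 1 for every player regardless of endowment, so the Nash equilibrium is zero contribution and the group total is Σ E_j = 10 + 42 + 19 + 42 + 44 + 45 + 10 + 58 = 270.
Each contributed unit returns 2.600 to the group, so the social optimum is full contribution by everyone: group total = 2.600 × 270 = 702.00.
Efficiency loss = (2.600 − 1) × 270 = 432.00.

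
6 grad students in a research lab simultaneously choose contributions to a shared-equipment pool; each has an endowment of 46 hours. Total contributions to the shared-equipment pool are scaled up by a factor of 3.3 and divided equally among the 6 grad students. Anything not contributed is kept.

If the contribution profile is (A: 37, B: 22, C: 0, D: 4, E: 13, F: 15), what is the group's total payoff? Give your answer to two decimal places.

485.30 hours

Total contributed: 37 + 22 + 0 + 4 + 13 + 15 = 91; total kept: 6 × 46 − 91 = 185.
The shared-equipment pool pays out 3.3 × 91 = 300.30 in aggregate.
Group total = 185 + 300.30 = 485.30.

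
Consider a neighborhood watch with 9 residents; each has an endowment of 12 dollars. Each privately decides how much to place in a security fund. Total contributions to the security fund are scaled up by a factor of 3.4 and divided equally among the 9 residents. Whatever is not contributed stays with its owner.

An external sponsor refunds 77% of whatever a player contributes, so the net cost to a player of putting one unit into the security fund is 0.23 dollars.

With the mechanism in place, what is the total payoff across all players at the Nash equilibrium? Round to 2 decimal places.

450.36 dollars

Under the mechanism each unit contributed yields (3.4/9) / 0.23 = 1.6425 back to its contributor per unit of net cost, which exceeds 1, making full contribution the dominant choice for everyone.
So the Nash equilibrium is full contribution by all 9; the group earns 9 × (12 × 0.77 + 3.4 × 12) = 450.36.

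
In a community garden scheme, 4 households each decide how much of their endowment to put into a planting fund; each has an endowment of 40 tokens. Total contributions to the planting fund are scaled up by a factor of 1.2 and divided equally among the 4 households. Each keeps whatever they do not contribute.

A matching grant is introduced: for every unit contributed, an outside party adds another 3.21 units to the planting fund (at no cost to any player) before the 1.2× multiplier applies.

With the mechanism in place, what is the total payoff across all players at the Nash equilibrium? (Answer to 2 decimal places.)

808.32 tokens

Under the mechanism each unit contributed yields 1.2 × 4.21 / 4 = 1.2630 back to its contributor per unit of net cost, which exceeds 1, making full contribution the dominant choice for everyone.
So the Nash equilibrium is full contribution by all 4; the group earns 1.2 × 4.21 × 160 = 808.32.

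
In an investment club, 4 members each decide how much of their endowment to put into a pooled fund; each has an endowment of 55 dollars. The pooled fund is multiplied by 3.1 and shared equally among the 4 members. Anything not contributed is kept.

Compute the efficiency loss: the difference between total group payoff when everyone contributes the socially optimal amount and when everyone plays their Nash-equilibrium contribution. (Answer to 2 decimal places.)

Each contributed unit returns 3.1/4 = 0.7750 to its contributor — below 1 — so contributing 0 is dominant for every player. At the Nash equilibrium everyone keeps their 55, and the group total is 4 × 55 = 220.
Each contributed unit returns 3.100 to the group as a whole (0.7750 to each of 4 players), which exceeds 1, so the social optimum is full contribution: group total = 3.100 × 220 = 682.00.
Efficiency loss = 682.00 − 220 = 462.00.

462.00 dollars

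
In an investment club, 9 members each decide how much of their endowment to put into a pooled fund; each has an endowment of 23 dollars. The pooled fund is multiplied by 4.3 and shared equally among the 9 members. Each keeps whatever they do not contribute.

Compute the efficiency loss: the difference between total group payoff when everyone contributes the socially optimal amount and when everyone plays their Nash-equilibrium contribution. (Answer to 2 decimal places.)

Each contributed unit returns 4.3/9 = 0.4778 to its contributor — below 1 — so contributing 0 is dominant for every player. At the Nash equilibrium everyone keeps their 23, and the group total is 9 × 23 = 207.
Each contributed unit returns 4.300 to the group as a whole (0.4778 to each of 9 players), which exceeds 1, so the social optimum is full contribution: group total = 4.300 × 207 = 890.10.
Efficiency loss = 890.10 − 207 = 683.10.

683.10 dollars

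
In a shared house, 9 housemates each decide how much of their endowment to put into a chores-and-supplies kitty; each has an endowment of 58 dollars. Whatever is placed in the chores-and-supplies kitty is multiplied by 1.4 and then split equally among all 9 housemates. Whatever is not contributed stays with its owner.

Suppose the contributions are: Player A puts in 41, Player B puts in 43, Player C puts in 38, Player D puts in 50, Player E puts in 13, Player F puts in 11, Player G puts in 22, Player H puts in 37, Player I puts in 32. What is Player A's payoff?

Total contributed: 41 + 43 + 38 + 50 + 13 + 11 + 22 + 37 + 32 = 287.
Each receives 1.4 × 287 / 9 = 44.64 from the chores-and-supplies kitty.
Player A keeps 58 − 41 = 17, so Player A's payoff is 17 + 44.64 = 61.64.

61.64 dollars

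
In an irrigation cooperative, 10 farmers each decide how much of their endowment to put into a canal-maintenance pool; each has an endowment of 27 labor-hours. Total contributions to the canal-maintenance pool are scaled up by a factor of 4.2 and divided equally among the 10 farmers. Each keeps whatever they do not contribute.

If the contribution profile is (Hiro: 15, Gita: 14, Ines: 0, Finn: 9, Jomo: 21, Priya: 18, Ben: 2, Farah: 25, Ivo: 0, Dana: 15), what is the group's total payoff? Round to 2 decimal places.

650.80 labor-hours

Total contributed: 15 + 14 + 0 + 9 + 21 + 18 + 2 + 25 + 0 + 15 = 119; total kept: 10 × 27 − 119 = 151.
The canal-maintenance pool pays out 4.2 × 119 = 499.80 in aggregate.
Group total = 151 + 499.80 = 650.80.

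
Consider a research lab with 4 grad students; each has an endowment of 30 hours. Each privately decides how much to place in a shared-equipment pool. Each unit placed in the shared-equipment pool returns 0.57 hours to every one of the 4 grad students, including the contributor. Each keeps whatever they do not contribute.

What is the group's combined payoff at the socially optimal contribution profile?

Each contributed unit returns 2.280 to the group as a whole (0.57 to each of 4 players), which exceeds 1, so the social optimum is full contribution: group total = 2.280 × 120 = 273.60.

273.60 hours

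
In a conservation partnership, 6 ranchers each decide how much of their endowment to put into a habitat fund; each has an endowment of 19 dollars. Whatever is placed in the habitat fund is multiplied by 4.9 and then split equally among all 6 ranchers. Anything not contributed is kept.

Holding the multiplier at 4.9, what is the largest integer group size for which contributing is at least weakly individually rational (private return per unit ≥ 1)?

4

Private return per unit is 4.9/(group size), which is ≥ 1 whenever the group size is ≤ 4.9.
The largest such integer is 4.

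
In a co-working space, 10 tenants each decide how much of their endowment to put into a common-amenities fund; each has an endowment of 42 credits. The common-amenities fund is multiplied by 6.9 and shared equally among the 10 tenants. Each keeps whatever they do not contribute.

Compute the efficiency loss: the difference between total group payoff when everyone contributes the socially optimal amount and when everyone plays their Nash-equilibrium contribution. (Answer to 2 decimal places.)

Each contributed unit returns 6.9/10 = 0.6900 to its contributor — below 1 — so contributing 0 is dominant for every player. At the Nash equilibrium everyone keeps their 42, and the group total is 10 × 42 = 420.
Each contributed unit returns 6.900 to the group as a whole (0.6900 to each of 10 players), which exceeds 1, so the social optimum is full contribution: group total = 6.900 × 420 = 2898.00.
Efficiency loss = 2898.00 − 420 = 2478.00.

2478.00 credits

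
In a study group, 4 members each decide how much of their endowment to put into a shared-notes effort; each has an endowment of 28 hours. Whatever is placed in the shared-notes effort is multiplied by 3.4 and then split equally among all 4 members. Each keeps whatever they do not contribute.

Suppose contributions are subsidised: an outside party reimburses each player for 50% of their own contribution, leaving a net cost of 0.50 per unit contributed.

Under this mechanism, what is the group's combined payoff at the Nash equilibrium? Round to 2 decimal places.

Under the mechanism each unit contributed yields (3.4/4) / 0.50 = 1.7000 back to its contributor per unit of net cost, which exceeds 1, making full contribution the dominant choice for everyone.
At the Nash equilibrium everyone contributes 28. Group total payoff = 4 × (28 × 0.50 + 3.4 × 28) = 436.80.

436.80 hours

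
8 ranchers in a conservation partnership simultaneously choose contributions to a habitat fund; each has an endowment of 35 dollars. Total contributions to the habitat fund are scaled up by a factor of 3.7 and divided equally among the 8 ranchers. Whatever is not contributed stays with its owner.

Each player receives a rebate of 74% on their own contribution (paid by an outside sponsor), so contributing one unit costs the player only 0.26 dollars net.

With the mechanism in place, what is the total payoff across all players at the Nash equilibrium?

With the mechanism, a contributed unit returns (3.7/8) / 0.26 = 1.7788 per unit of net cost to the contributor — now above 1 — so contributing fully is weakly dominant for every player.
So the Nash equilibrium is full contribution by all 8; the group earns 8 × (35 × 0.74 + 3.7 × 35) = 1243.20.

1243.20 dollars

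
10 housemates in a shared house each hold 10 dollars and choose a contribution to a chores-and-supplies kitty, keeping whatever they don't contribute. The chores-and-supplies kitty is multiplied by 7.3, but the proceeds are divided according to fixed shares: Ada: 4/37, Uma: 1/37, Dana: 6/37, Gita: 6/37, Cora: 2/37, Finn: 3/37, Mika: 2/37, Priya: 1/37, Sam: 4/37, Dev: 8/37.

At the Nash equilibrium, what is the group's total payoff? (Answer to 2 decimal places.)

289.00 dollars

A player with share s gets back 7.3·s per unit contributed, so full contribution is dominant for anyone with s > 1/7.3 = 0.1370 and zero contribution is dominant for anyone below.
The shares above 0.1370 belong to Dana, Gita and Dev, contributing 10 each; the remaining 7 contribute 0. Total contributed: 30.
The chores-and-supplies kitty pays out 7.3 × 30 = 219.00 in total (split across the unequal shares, but the aggregate is all that matters for the group sum).
The 7 free-riders keep 10 each, adding 70. Group total = 70 + 219.00 = 289.00.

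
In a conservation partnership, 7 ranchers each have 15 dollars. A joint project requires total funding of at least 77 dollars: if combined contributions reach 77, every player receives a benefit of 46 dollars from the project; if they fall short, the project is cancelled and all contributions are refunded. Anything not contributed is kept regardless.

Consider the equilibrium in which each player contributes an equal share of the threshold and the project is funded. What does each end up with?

Equal share of the threshold: 77/7 = 11.
At this profile no one gains by cutting their contribution: any cut drops the total below 77, the project is cancelled, contributions are refunded, and the deviator ends with 15, which is less than 15 − 11 + 46 = 50. Contributing more than 11 just wastes the excess. So contributing exactly 11 is a best response.
Each player's payoff: 15 − 11 + 46 = 50.

50 dollars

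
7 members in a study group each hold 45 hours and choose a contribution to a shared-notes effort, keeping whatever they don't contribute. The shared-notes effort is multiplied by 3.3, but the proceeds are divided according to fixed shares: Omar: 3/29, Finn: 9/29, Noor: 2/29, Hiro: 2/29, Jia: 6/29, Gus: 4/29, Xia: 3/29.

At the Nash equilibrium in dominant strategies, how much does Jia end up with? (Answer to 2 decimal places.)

Each unit j contributes comes back to j as 3.3 × (j's share), so j prefers to contribute only if that share exceeds 1/3.3 = 0.3030; otherwise keeping the unit dominates.
Only Finn (9/29) clears that bar, contributing 45; the remaining 6 contribute 0. Total contributed: 45.
Jia keeps 45 and receives 3.3 × 45 × 6/29 = 30.72 from the shared-notes effort, for a payoff of 75.72.

75.72 hours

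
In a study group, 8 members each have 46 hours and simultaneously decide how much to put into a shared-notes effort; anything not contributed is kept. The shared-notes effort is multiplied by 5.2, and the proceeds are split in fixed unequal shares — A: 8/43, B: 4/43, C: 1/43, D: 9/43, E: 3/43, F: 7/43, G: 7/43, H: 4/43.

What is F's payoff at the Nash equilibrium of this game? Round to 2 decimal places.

84.94 hours

Each unit j contributes comes back to j as 5.2 × (j's share), so j prefers to contribute only if that share exceeds 1/5.2 = 0.1923; otherwise keeping the unit dominates.
D alone (share 9/43) is above the threshold, contributing 46; the remaining 7 contribute 0. Total contributed: 46.
F keeps 46 and receives 5.2 × 46 × 7/43 = 38.94 from the shared-notes effort, for a payoff of 84.94.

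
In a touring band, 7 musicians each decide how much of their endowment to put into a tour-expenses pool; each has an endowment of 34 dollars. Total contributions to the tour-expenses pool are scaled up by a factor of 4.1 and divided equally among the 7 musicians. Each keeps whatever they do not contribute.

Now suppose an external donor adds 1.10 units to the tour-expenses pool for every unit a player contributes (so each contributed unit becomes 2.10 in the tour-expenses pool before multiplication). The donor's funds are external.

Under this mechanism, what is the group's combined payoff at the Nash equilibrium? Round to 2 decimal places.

The effective private return per unit is now 4.1 × 2.10 / 7 = 1.2300 > 1, so every player's dominant strategy flips to full contribution.
At the Nash equilibrium everyone contributes 34. Group total payoff = 4.1 × 2.10 × 238 = 2049.18.

2049.18 dollars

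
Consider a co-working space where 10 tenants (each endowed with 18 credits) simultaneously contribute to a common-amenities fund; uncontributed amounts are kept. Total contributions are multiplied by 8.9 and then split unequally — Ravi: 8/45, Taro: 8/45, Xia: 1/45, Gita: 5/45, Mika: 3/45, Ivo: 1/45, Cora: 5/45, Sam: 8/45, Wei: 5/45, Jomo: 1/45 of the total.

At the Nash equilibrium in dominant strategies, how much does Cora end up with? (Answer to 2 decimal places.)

For player j, contributing a unit is worthwhile iff 8.9 × (j's share) ≥ 1, i.e. iff j's share is at least 0.1124.
The shares above 0.1124 belong to Ravi, Taro and Sam, contributing 18 each; the remaining 7 contribute 0. Total contributed: 54.
Cora keeps 18 and receives 8.9 × 54 × 5/45 = 53.40 from the common-amenities fund, for a payoff of 71.40.

71.40 credits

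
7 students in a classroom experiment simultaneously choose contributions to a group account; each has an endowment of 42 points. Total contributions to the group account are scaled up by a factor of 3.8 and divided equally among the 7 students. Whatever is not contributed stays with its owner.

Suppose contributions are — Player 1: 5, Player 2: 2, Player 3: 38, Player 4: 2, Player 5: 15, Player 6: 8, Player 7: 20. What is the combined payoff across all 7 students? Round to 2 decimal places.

546.00 points

Total contributed: 5 + 2 + 38 + 2 + 15 + 8 + 20 = 90; total kept: 7 × 42 − 90 = 204.
The group account pays out 3.8 × 90 = 342.00 in aggregate.
Group total = 204 + 342.00 = 546.00.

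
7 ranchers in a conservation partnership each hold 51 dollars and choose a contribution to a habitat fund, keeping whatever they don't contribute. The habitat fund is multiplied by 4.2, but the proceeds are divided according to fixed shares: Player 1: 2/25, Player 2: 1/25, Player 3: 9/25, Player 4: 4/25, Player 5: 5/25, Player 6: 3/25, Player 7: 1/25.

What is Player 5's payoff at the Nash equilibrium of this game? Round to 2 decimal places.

Each unit j contributes comes back to j as 4.2 × (j's share), so j prefers to contribute only if that share exceeds 1/4.2 = 0.2381; otherwise keeping the unit dominates.
Player 3 alone (share 9/25) is above the threshold, contributing 51; the remaining 6 contribute 0. Total contributed: 51.
Player 5 keeps 51 and receives 4.2 × 51 × 5/25 = 42.84 from the habitat fund, for a payoff of 93.84.

93.84 dollars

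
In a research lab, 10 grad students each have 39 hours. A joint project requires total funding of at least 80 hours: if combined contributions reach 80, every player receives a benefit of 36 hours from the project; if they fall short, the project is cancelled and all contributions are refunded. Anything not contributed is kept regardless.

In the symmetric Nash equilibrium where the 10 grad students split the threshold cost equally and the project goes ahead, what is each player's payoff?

Equal share of the threshold: 80/10 = 8.
At this profile no one gains by cutting their contribution: any cut drops the total below 80, the project is cancelled, contributions are refunded, and the deviator ends with 39, which is less than 39 − 8 + 36 = 67. Contributing more than 8 just wastes the excess. So contributing exactly 8 is a best response.
Each player's payoff: 39 − 8 + 36 = 67.

67 hours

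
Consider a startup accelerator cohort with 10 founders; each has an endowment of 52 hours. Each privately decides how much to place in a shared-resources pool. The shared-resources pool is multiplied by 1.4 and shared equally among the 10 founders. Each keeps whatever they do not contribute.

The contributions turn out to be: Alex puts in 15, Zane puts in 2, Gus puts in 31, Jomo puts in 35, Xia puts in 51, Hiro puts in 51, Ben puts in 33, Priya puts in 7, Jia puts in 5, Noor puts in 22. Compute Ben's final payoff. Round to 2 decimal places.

54.28 hours

Total contributed: 15 + 2 + 31 + 35 + 51 + 51 + 33 + 7 + 5 + 22 = 252.
Each receives 1.4 × 252 / 10 = 35.28 from the shared-resources pool.
Ben keeps 52 − 33 = 19, so Ben's payoff is 19 + 35.28 = 54.28.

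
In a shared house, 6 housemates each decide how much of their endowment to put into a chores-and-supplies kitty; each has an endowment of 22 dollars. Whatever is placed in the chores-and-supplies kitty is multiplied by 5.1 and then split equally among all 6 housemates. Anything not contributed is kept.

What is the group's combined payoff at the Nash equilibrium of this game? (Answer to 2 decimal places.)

132.00 dollars

Each contributed unit returns 5.1/6 = 0.8500 to its contributor — below 1 — so contributing 0 is dominant for every player. At the Nash equilibrium everyone keeps their 22, and the group total is 6 × 22 = 132.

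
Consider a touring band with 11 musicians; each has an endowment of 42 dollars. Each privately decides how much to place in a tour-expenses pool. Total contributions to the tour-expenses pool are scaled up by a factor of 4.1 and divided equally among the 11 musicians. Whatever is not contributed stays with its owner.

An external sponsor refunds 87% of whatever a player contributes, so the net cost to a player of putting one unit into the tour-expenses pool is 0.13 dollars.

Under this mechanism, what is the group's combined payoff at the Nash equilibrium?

2296.14 dollars

The effective private return per unit is now (4.1/11) / 0.13 = 2.8671 > 1, so every player's dominant strategy flips to full contribution.
So the Nash equilibrium is full contribution by all 11; the group earns 11 × (42 × 0.87 + 4.1 × 42) = 2296.14.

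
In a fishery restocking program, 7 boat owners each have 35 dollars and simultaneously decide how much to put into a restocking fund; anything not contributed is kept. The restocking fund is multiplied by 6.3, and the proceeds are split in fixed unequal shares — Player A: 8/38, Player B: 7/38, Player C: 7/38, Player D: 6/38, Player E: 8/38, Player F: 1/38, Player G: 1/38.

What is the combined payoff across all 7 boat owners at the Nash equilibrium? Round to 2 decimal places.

Player j's private return per contributed unit is 6.3 × (j's share). Contributing is weakly dominant for j when that share is at least 1/6.3 = 0.1587, and contributing 0 is dominant otherwise.
Player A, Player B, Player C and Player E are above the threshold, contributing 35 each; the remaining 3 contribute 0. Total contributed: 140.
The restocking fund pays out 6.3 × 140 = 882.00 in total (split across the unequal shares, but the aggregate is all that matters for the group sum).
The 3 free-riders keep 35 each, adding 105. Group total = 105 + 882.00 = 987.00.

987.00 dollars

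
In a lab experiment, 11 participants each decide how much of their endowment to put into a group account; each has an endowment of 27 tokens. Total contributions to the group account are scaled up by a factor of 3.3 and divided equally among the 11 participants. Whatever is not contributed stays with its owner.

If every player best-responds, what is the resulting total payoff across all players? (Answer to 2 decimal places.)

Each contributed unit returns 3.3/11 = 0.3000 to its contributor — below 1 — so contributing 0 is dominant for every player. At the Nash equilibrium everyone keeps their 27, and the group total is 11 × 27 = 297.

297.00 tokens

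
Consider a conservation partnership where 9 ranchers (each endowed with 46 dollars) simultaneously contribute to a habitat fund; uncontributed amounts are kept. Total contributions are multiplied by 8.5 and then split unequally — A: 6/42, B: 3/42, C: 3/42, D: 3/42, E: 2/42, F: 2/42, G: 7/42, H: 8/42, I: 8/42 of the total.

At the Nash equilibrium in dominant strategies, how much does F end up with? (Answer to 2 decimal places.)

A player with share s gets back 8.5·s per unit contributed, so full contribution is dominant for anyone with s > 1/8.5 = 0.1176 and zero contribution is dominant for anyone below.
A, G, H and I clear that bar, contributing 46 each; the remaining 5 contribute 0. Total contributed: 184.
F keeps 46 and receives 8.5 × 184 × 2/42 = 74.48 from the habitat fund, for a payoff of 120.48.

120.48 dollars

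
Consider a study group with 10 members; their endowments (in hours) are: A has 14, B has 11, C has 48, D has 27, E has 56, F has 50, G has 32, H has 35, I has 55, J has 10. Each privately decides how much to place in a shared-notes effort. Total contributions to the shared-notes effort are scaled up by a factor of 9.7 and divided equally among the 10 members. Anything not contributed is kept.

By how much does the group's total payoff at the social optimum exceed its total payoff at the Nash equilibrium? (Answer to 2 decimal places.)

2940.60 hours

The private return per contributed unit is 9.7/10 = 0.9700 < 1 for every player regardless of endowment, so the Nash equilibrium is zero contribution and the group total is Σ E_j = 14 + 11 + 48 + 27 + 56 + 50 + 32 + 35 + 55 + 10 = 338.
Each contributed unit returns 9.700 to the group, so the social optimum is full contribution by everyone: group total = 9.700 × 338 = 3278.60.
Efficiency loss = (9.700 − 1) × 338 = 2940.60.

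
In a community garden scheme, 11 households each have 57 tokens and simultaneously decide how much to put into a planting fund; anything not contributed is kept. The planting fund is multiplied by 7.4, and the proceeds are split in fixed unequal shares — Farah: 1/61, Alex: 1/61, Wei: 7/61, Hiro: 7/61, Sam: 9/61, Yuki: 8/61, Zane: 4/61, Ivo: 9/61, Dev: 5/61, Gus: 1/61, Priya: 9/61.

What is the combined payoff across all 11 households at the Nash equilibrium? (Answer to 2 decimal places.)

1721.40 tokens

For player j, contributing a unit is worthwhile iff 7.4 × (j's share) ≥ 1, i.e. iff j's share is at least 0.1351.
Sam, Ivo and Priya are above the threshold, contributing 57 each; the remaining 8 contribute 0. Total contributed: 171.
The planting fund pays out 7.4 × 171 = 1265.40 in total (split across the unequal shares, but the aggregate is all that matters for the group sum).
The 8 free-riders keep 57 each, adding 456. Group total = 456 + 1265.40 = 1721.40.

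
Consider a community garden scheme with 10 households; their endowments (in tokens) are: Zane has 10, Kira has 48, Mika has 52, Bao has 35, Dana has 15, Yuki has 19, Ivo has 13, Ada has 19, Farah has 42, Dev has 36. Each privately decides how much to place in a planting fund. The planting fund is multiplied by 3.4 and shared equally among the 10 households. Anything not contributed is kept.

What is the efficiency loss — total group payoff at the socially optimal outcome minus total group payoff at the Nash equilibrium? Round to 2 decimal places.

The private return per contributed unit is 3.4/10 = 0.3400 < 1 for every player regardless of endowment, so the Nash equilibrium is zero contribution and the group total is Σ E_j = 10 + 48 + 52 + 35 + 15 + 19 + 13 + 19 + 42 + 36 = 289.
Each contributed unit returns 3.400 to the group, so the social optimum is full contribution by everyone: group total = 3.400 × 289 = 982.60.
Efficiency loss = (3.400 − 1) × 289 = 693.60.

693.60 tokens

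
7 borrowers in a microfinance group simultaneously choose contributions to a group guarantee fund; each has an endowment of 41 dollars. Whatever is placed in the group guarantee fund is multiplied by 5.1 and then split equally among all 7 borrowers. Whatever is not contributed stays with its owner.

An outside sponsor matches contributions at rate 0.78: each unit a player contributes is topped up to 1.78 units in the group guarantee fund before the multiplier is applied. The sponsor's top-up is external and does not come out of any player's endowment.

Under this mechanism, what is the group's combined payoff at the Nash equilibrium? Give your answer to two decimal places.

2605.39 dollars

The effective private return per unit is now 5.1 × 1.78 / 7 = 1.2969 > 1, so every player's dominant strategy flips to full contribution.
At the Nash equilibrium everyone contributes 41. Group total payoff = 5.1 × 1.78 × 287 = 2605.39.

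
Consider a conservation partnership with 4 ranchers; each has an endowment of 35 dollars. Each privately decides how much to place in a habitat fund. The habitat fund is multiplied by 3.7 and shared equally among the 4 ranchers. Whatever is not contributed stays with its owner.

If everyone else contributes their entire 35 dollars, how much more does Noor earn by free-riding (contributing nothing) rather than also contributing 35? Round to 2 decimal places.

2.63 dollars

Switching from a contribution of 35 to 0 lets Noor keep an extra 35 dollars, but lowers the habitat fund by 35, which costs Noor their own share of that drop: 3.7/4 × 35 = 32.37.
Net gain = 35 − 32.37 = 2.63. The private return per contributed unit (0.9250) is below 1, so free-riding is indeed the best response regardless of what the others do.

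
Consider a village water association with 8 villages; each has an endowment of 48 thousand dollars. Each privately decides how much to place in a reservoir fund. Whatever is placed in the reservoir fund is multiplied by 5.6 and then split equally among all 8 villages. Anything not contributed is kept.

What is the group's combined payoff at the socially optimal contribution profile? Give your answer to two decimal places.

Each contributed unit returns 5.600 to the group as a whole (0.7000 to each of 8 players), which exceeds 1, so the social optimum is full contribution: group total = 5.600 × 384 = 2150.40.

2150.40 thousand dollars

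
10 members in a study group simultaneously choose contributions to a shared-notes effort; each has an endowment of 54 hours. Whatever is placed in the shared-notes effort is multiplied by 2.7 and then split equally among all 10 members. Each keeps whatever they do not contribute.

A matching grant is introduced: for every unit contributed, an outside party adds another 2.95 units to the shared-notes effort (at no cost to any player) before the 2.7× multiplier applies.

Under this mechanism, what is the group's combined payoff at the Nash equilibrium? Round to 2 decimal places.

The effective private return per unit is now 2.7 × 3.95 / 10 = 1.0665 > 1, so every player's dominant strategy flips to full contribution.
So the Nash equilibrium is full contribution by all 10; the group earns 2.7 × 3.95 × 540 = 5759.10.

5759.10 hours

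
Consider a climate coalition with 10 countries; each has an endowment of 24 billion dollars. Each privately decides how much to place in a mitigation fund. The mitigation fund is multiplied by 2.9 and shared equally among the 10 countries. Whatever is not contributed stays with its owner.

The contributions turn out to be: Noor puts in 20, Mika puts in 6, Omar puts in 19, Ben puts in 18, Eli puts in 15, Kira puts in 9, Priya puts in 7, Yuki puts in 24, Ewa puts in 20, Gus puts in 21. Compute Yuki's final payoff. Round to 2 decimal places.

Total contributed: 20 + 6 + 19 + 18 + 15 + 9 + 7 + 24 + 20 + 21 = 159.
Each receives 2.9 × 159 / 10 = 46.11 from the mitigation fund.
Yuki keeps 24 − 24 = 0, so Yuki's payoff is 0 + 46.11 = 46.11.

46.11 billion dollars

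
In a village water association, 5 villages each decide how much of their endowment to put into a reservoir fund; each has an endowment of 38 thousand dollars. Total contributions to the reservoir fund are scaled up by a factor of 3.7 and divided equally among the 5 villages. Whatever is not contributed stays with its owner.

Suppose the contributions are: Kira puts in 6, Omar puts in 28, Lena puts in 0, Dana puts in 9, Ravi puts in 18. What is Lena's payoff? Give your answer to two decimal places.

Total contributed: 6 + 28 + 0 + 9 + 18 = 61.
Each receives 3.7 × 61 / 5 = 45.14 from the reservoir fund.
Lena keeps 38 − 0 = 38, so Lena's payoff is 38 + 45.14 = 83.14.

83.14 thousand dollars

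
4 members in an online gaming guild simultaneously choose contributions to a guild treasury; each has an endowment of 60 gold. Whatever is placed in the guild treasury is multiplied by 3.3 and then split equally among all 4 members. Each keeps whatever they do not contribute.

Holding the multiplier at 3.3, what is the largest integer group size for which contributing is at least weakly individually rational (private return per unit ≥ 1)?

Private return per unit is 3.3/(group size), which is ≥ 1 whenever the group size is ≤ 3.3.
The largest such integer is 3.

3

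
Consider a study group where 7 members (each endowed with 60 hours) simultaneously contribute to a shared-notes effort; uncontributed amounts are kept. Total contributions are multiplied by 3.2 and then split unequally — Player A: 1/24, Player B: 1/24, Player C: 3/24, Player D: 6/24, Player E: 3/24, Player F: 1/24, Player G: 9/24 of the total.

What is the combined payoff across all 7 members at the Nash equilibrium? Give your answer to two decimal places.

Each unit j contributes comes back to j as 3.2 × (j's share), so j prefers to contribute only if that share exceeds 1/3.2 = 0.3125; otherwise keeping the unit dominates.
Only Player G (9/24) clears that bar, contributing 60; the remaining 6 contribute 0. Total contributed: 60.
The shared-notes effort pays out 3.2 × 60 = 192.00 in total (split across the unequal shares, but the aggregate is all that matters for the group sum).
The 6 free-riders keep 60 each, adding 360. Group total = 360 + 192.00 = 552.00.

552.00 hours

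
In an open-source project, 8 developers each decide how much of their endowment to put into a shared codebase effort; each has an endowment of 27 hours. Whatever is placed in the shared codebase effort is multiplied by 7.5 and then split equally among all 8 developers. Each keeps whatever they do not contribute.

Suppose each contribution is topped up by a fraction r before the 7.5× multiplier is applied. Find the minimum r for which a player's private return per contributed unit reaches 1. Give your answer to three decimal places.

0.067

With matching at rate r, one contributed unit becomes (1 + r) in the shared codebase effort and returns 7.5 × (1 + r) / 8 to the contributor.
Setting this equal to 1: 1 + r = 8/7.5 = 1.0667.
So the minimum matching rate is r = 1.0667 − 1 = 0.067.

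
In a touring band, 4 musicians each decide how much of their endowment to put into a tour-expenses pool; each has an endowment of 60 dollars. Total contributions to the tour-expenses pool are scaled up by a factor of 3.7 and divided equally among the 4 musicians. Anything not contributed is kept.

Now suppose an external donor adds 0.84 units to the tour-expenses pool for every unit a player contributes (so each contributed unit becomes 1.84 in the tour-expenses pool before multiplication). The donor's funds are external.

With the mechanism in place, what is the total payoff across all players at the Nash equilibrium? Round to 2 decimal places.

1633.92 dollars

With the mechanism, a contributed unit returns 3.7 × 1.84 / 4 = 1.7020 per unit of net cost to the contributor — now above 1 — so contributing fully is weakly dominant for every player.
So the Nash equilibrium is full contribution by all 4; the group earns 3.7 × 1.84 × 240 = 1633.92.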